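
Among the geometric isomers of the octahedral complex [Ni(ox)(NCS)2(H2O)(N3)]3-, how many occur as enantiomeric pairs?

The six octahedral sites form three mutually perpendicular trans pairs.
Each ox is bidentate and must span two cis positions.
Systematic placement gives 4 geometric isomers: NCS cis (3 arrangements, 2 chiral); NCS trans.
Of these, 2 lack any improper symmetry element and so occur as enantiomeric pairs, giving 4 + 2 = 6 stereoisomers in total.

2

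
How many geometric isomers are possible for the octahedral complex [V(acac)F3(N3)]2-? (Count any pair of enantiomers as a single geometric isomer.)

2

Each acac is bidentate and must span two cis positions.
The distinct arrangements are (2 in all): F mer; F fac.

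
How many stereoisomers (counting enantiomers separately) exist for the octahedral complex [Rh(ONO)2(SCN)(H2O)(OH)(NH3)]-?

The six octahedral sites form three mutually perpendicular trans pairs.
Placing the ligands in turn and identifying arrangements related by rotation or reflection leaves 9 distinct geometric isomers.
Of these, 6 lack any improper symmetry element and so occur as enantiomeric pairs, giving 9 + 6 = 15 stereoisomers in total.

15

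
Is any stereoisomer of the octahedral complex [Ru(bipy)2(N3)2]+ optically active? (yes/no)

yes

In an octahedral complex each vertex has one trans partner and four cis neighbours.
Each bipy is bidentate and must span two cis positions.
The distinct arrangements are (2 in all): N3 trans; N3 cis (chiral).
One of these lacks any improper symmetry element and so occurs as an enantiomeric pair, giving 2 + 1 = 3 stereoisomers in total.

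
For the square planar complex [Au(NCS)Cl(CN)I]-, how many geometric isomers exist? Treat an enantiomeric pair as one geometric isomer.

A square has two trans pairs of vertices; adjacent vertices are cis.
Systematic placement gives 3 geometric isomers: (CN/I trans, Cl/NCS trans); (CN/NCS trans, Cl/I trans); (CN/Cl trans, I/NCS trans).

3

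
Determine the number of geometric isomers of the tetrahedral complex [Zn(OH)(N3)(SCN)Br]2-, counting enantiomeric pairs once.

1

In a tetrahedral complex all four positions are equivalent and every pair of ligands is adjacent — there is no cis/trans distinction.
Only one geometric arrangement is possible; it has no improper symmetry element, so it exists as a pair of enantiomers (2 stereoisomers).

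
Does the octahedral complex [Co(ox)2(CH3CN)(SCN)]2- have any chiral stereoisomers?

Each ox is bidentate and must span two cis positions.
Working through the distinct placements yields 2 geometric isomers: CH3CN and SCN mutually trans; CH3CN and SCN mutually cis (chiral).
One of these lacks any improper symmetry element and so occurs as an enantiomeric pair, giving 2 + 1 = 3 stereoisomers in total.

yes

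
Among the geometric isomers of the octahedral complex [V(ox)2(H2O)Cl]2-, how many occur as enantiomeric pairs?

1

The six octahedral sites form three mutually perpendicular trans pairs.
Each ox is bidentate and must span two cis positions.
Systematic placement gives 2 geometric isomers: H2O and Cl mutually trans; H2O and Cl mutually cis (chiral).
One of these lacks any improper symmetry element and so occurs as an enantiomeric pair, giving 2 + 1 = 3 stereoisomers in total.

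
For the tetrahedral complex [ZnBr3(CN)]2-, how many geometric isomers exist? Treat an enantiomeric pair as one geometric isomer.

Only one geometric arrangement is possible.

1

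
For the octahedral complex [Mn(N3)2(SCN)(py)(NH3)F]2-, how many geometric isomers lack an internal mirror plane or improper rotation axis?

The six octahedral sites form three mutually perpendicular trans pairs.
Systematic enumeration (placing each ligand type in turn and discarding arrangements equivalent by rotation or reflection) gives 9 geometric isomers.
Of these, 6 lack any improper symmetry element and so occur as enantiomeric pairs, giving 9 + 6 = 15 stereoisomers in total.

6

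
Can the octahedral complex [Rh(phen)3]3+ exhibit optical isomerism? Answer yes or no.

yes

An octahedron has six vertices in three trans pairs; every non-trans pair is cis.
Each phen is bidentate and must span two cis positions.
Only one geometric arrangement is possible; it has no improper symmetry element, so it exists as a pair of enantiomers (2 stereoisomers).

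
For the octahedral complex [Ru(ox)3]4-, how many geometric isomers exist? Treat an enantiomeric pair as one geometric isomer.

1

Each ox is bidentate and must span two cis positions.
Only one geometric arrangement is possible; it has no improper symmetry element, so it exists as a pair of enantiomers (2 stereoisomers).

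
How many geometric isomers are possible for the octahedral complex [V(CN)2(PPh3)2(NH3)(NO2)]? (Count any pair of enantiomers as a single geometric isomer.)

6

An octahedron has six vertices in three trans pairs; every non-trans pair is cis.
Systematic placement gives 6 geometric isomers: CN trans, PPh3 trans; CN trans, PPh3 cis; CN cis, PPh3 trans; CN cis, PPh3 cis (3 arrangements, 2 chiral).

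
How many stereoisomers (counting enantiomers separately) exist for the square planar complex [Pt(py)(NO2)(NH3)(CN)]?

3

In a square planar complex each vertex has one trans partner and two cis neighbours.
The distinct arrangements are (3 in all): (CN/NO2 trans, NH3/py trans); (CN/py trans, NH3/NO2 trans); (CN/NH3 trans, NO2/py trans).
Each arrangement has an internal mirror plane or centre of symmetry, so none is chiral.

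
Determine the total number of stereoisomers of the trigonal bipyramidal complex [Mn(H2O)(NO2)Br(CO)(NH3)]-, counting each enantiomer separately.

20

Systematic enumeration (placing each ligand type in turn and discarding arrangements equivalent by rotation or reflection) gives 10 geometric isomers.
Of these, 10 lack any improper symmetry element and so occur as enantiomeric pairs, giving 10 + 10 = 20 stereoisomers in total.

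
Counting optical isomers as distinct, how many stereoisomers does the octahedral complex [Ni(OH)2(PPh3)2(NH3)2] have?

An octahedron has six vertices in three trans pairs; every non-trans pair is cis.
There are 5 geometric isomers: OH trans, PPh3 trans, NH3 trans; OH cis, PPh3 cis, NH3 trans; OH cis, PPh3 trans, NH3 cis; OH cis, PPh3 cis, NH3 cis (chiral); OH trans, PPh3 cis, NH3 cis.
One of these lacks any improper symmetry element and so occurs as an enantiomeric pair, giving 5 + 1 = 6 stereoisomers in total.

6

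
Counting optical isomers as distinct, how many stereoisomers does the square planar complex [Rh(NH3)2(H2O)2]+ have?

In a square planar complex each vertex has one trans partner and two cis neighbours.
Working through the distinct placements yields 2 geometric isomers: NH3 cis; NH3 trans.
Each arrangement has an internal mirror plane or centre of symmetry, so none is chiral.

2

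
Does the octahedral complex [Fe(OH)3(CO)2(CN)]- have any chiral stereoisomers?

In an octahedral complex each vertex has one trans partner and four cis neighbours.
There are 3 geometric isomers: OH mer, CO cis; OH mer, CO trans; OH fac, CO cis.
Each arrangement has an internal mirror plane or centre of symmetry, so none is chiral.

no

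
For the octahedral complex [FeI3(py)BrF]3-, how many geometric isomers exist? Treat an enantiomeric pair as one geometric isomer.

4

The six octahedral sites form three mutually perpendicular trans pairs.
There are 4 geometric isomers: I mer (3 arrangements); I fac (chiral).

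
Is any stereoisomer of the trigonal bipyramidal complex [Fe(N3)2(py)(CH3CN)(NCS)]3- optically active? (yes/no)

yes

A trigonal bipyramid has two axial and three equatorial sites, which are chemically inequivalent.
Exhaustive case analysis gives 7 geometric isomers.
Of these, 3 lack any improper symmetry element and so occur as enantiomeric pairs, giving 7 + 3 = 10 stereoisomers in total.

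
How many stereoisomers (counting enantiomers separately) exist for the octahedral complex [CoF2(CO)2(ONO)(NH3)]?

8

The six octahedral sites form three mutually perpendicular trans pairs.
Systematic placement gives 6 geometric isomers: F trans, CO trans; F cis, CO trans; F cis, CO cis (3 arrangements, 2 chiral); F trans, CO cis.
Of these, 2 lack any improper symmetry element and so occur as enantiomeric pairs, giving 6 + 2 = 8 stereoisomers in total.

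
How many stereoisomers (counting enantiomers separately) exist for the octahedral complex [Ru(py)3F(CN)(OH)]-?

An octahedron has six vertices in three trans pairs; every non-trans pair is cis.
There are 4 geometric isomers: py mer (3 arrangements); py fac (chiral).
One of these lacks any improper symmetry element and so occurs as an enantiomeric pair, giving 4 + 1 = 5 stereoisomers in total.

5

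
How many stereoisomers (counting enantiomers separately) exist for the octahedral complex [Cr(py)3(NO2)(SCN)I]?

Systematic placement gives 4 geometric isomers: py mer (3 arrangements); py fac (chiral).
One of these lacks any improper symmetry element and so occurs as an enantiomeric pair, giving 4 + 1 = 5 stereoisomers in total.

5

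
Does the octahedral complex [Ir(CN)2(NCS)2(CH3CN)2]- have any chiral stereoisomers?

An octahedron has six vertices in three trans pairs; every non-trans pair is cis.
Systematic placement gives 5 geometric isomers: CN trans, NCS trans, CH3CN trans; CN cis, NCS cis, CH3CN trans; CN cis, NCS trans, CH3CN cis; CN cis, NCS cis, CH3CN cis (chiral); CN trans, NCS cis, CH3CN cis.
One of these lacks any improper symmetry element and so occurs as an enantiomeric pair, giving 5 + 1 = 6 stereoisomers in total.

yes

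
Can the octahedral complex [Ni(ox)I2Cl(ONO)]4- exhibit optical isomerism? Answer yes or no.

Each ox is bidentate and must span two cis positions.
There are 4 geometric isomers: I cis (3 arrangements, 2 chiral); I trans.
Of these, 2 lack any improper symmetry element and so occur as enantiomeric pairs, giving 4 + 2 = 6 stereoisomers in total.

yes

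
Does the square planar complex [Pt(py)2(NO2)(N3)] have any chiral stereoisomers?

no

A square has two trans pairs of vertices; adjacent vertices are cis.
There are 2 geometric isomers: py cis; py trans.
Each arrangement has an internal mirror plane or centre of symmetry, so none is chiral.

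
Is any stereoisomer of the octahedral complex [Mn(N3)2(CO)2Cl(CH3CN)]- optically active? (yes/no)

yes

The six octahedral sites form three mutually perpendicular trans pairs.
The distinct arrangements are (6 in all): N3 trans, CO cis; N3 cis, CO cis (3 arrangements, 2 chiral); N3 trans, CO trans; N3 cis, CO trans.
Of these, 2 lack any improper symmetry element and so occur as enantiomeric pairs, giving 6 + 2 = 8 stereoisomers in total.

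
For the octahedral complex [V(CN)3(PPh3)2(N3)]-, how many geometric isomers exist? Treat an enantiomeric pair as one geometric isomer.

3

An octahedron has six vertices in three trans pairs; every non-trans pair is cis.
Systematic placement gives 3 geometric isomers: CN mer, PPh3 trans; CN mer, PPh3 cis; CN fac, PPh3 cis.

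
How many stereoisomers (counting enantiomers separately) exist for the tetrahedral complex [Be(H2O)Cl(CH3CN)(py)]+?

2

Only one geometric arrangement is possible; it has no improper symmetry element, so it exists as a pair of enantiomers (2 stereoisomers).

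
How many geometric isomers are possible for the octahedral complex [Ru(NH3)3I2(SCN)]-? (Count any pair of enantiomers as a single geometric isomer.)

An octahedron has six vertices in three trans pairs; every non-trans pair is cis.
There are 3 geometric isomers: NH3 mer, I trans; NH3 fac, I cis; NH3 mer, I cis.

3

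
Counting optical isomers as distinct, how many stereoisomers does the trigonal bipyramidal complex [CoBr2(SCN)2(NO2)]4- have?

6

A trigonal bipyramid has two axial and three equatorial sites, which are chemically inequivalent.
Placing the ligands in turn and identifying arrangements related by rotation or reflection leaves 5 distinct geometric isomers.
One of these lacks any improper symmetry element and so occurs as an enantiomeric pair, giving 5 + 1 = 6 stereoisomers in total.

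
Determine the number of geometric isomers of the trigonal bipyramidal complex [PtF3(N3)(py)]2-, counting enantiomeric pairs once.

4

In a trigonal bipyramid the two axial positions differ from the three equatorial ones.
There are 4 geometric isomers: N3 equatorial, py equatorial; N3 axial, py equatorial; N3 equatorial, py axial; N3 axial, py axial.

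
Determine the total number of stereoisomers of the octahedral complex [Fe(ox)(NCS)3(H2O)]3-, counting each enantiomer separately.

2

An octahedron has six vertices in three trans pairs; every non-trans pair is cis.
Each ox is bidentate and must span two cis positions.
There are 2 geometric isomers: NCS fac; NCS mer.
Each arrangement has an internal mirror plane or centre of symmetry, so none is chiral.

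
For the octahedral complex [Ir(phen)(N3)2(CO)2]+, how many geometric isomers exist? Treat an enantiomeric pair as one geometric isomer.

3

Each phen is bidentate and must span two cis positions.
Systematic placement gives 3 geometric isomers: N3 cis, CO trans; N3 cis, CO cis (chiral); N3 trans, CO cis.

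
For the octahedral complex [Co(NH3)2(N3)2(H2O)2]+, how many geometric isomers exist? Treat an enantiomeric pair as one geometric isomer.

In an octahedral complex each vertex has one trans partner and four cis neighbours.
The distinct arrangements are (5 in all): NH3 trans, N3 trans, H2O trans; NH3 cis, N3 cis, H2O trans; NH3 trans, N3 cis, H2O cis; NH3 cis, N3 cis, H2O cis (chiral); NH3 cis, N3 trans, H2O cis.

5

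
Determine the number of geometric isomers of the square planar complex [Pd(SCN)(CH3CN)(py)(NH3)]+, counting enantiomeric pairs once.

3

A square has two trans pairs of vertices; adjacent vertices are cis.
The distinct arrangements are (3 in all): (CH3CN/SCN trans, NH3/py trans); (CH3CN/py trans, NH3/SCN trans); (CH3CN/NH3 trans, SCN/py trans).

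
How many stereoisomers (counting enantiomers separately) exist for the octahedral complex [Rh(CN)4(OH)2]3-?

2

The six octahedral sites form three mutually perpendicular trans pairs.
There are 2 geometric isomers: OH trans; OH cis.
Each arrangement has an internal mirror plane or centre of symmetry, so none is chiral.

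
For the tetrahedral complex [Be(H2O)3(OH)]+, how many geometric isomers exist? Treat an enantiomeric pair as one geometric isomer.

1

Only one geometric arrangement is possible.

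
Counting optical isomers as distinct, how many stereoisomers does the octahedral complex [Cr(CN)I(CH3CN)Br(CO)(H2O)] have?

An octahedron has six vertices in three trans pairs; every non-trans pair is cis.
Placing the ligands in turn and identifying arrangements related by rotation or reflection leaves 15 distinct geometric isomers.
Of these, 15 lack any improper symmetry element and so occur as enantiomeric pairs, giving 15 + 15 = 30 stereoisomers in total.

30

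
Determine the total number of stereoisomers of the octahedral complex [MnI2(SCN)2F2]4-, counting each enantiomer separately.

6

The distinct arrangements are (5 in all): I trans, SCN trans, F trans; I cis, SCN cis, F trans; I cis, SCN trans, F cis; I cis, SCN cis, F cis (chiral); I trans, SCN cis, F cis.
One of these lacks any improper symmetry element and so occurs as an enantiomeric pair, giving 5 + 1 = 6 stereoisomers in total.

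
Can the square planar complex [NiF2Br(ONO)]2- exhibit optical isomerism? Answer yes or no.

no

In a square planar complex each vertex has one trans partner and two cis neighbours.
The distinct arrangements are (2 in all): F cis; F trans.
Each arrangement has an internal mirror plane or centre of symmetry, so none is chiral.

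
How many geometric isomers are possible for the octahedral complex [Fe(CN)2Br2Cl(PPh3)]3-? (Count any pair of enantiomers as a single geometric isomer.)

6

An octahedron has six vertices in three trans pairs; every non-trans pair is cis.
Working through the distinct placements yields 6 geometric isomers: CN trans, Br trans; CN cis, Br trans; CN cis, Br cis (3 arrangements, 2 chiral); CN trans, Br cis.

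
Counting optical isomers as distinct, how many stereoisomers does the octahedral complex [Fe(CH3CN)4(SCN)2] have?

In an octahedral complex each vertex has one trans partner and four cis neighbours.
Systematic placement gives 2 geometric isomers: SCN trans; SCN cis.
Each arrangement has an internal mirror plane or centre of symmetry, so none is chiral.

2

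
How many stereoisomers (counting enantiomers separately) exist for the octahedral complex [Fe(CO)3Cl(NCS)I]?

5

The distinct arrangements are (4 in all): CO mer (3 arrangements); CO fac (chiral).
One of these lacks any improper symmetry element and so occurs as an enantiomeric pair, giving 4 + 1 = 5 stereoisomers in total.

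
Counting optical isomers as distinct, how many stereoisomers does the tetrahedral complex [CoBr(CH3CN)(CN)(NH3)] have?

2

In a tetrahedral complex all four positions are equivalent and every pair of ligands is adjacent — there is no cis/trans distinction.
Only one geometric arrangement is possible; it has no improper symmetry element, so it exists as a pair of enantiomers (2 stereoisomers).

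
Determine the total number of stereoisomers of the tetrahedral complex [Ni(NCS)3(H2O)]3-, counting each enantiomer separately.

All four vertices of a tetrahedron are equivalent and mutually adjacent, so cis/trans isomerism cannot arise.
Only one geometric arrangement is possible.

1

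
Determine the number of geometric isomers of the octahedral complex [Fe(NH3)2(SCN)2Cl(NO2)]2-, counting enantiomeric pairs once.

6

The six octahedral sites form three mutually perpendicular trans pairs.
Systematic placement gives 6 geometric isomers: NH3 cis, SCN trans; NH3 cis, SCN cis (3 arrangements, 2 chiral); NH3 trans, SCN trans; NH3 trans, SCN cis.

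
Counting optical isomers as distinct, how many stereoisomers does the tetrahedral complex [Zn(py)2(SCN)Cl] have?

1

Only one geometric arrangement is possible.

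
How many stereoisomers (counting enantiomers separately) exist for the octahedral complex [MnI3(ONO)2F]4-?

3

An octahedron has six vertices in three trans pairs; every non-trans pair is cis.
There are 3 geometric isomers: I mer, ONO trans; I fac, ONO cis; I mer, ONO cis.
Each arrangement has an internal mirror plane or centre of symmetry, so none is chiral.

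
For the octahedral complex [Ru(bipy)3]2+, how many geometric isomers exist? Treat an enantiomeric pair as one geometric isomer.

1

The six octahedral sites form three mutually perpendicular trans pairs.
Each bipy is bidentate and must span two cis positions.
Only one geometric arrangement is possible; it has no improper symmetry element, so it exists as a pair of enantiomers (2 stereoisomers).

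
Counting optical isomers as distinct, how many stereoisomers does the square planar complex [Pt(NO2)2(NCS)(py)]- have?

A square has two trans pairs of vertices; adjacent vertices are cis.
There are 2 geometric isomers: NO2 cis; NO2 trans.
Each arrangement has an internal mirror plane or centre of symmetry, so none is chiral.

2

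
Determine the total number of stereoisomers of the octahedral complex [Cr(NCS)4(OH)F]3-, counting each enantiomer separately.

An octahedron has six vertices in three trans pairs; every non-trans pair is cis.
Working through the distinct placements yields 2 geometric isomers: OH and F mutually cis; OH and F mutually trans.
Each arrangement has an internal mirror plane or centre of symmetry, so none is chiral.

2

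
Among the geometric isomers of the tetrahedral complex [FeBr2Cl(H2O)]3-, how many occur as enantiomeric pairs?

All four vertices of a tetrahedron are equivalent and mutually adjacent, so cis/trans isomerism cannot arise.
Only one geometric arrangement is possible.

0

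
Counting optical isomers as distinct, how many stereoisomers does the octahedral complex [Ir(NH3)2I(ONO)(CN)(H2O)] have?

An octahedron has six vertices in three trans pairs; every non-trans pair is cis.
Systematic enumeration (placing each ligand type in turn and discarding arrangements equivalent by rotation or reflection) gives 9 geometric isomers.
Of these, 6 lack any improper symmetry element and so occur as enantiomeric pairs, giving 9 + 6 = 15 stereoisomers in total.

15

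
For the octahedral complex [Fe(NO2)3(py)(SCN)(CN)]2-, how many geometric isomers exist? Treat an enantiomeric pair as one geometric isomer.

4

Working through the distinct placements yields 4 geometric isomers: NO2 mer (3 arrangements); NO2 fac (chiral).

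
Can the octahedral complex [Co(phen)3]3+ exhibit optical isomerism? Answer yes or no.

The six octahedral sites form three mutually perpendicular trans pairs.
Each phen is bidentate and must span two cis positions.
Only one geometric arrangement is possible; it has no improper symmetry element, so it exists as a pair of enantiomers (2 stereoisomers).

yes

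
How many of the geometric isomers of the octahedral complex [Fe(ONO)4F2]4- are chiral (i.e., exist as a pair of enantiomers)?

0

Working through the distinct placements yields 2 geometric isomers: F trans; F cis.
Each arrangement has an internal mirror plane or centre of symmetry, so none is chiral.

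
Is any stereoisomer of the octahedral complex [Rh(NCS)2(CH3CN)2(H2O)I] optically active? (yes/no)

The distinct arrangements are (6 in all): NCS trans, CH3CN trans; NCS cis, CH3CN trans; NCS trans, CH3CN cis; NCS cis, CH3CN cis (3 arrangements, 2 chiral).
Of these, 2 lack any improper symmetry element and so occur as enantiomeric pairs, giving 6 + 2 = 8 stereoisomers in total.

yes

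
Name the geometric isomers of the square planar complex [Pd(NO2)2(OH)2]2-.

cis and trans

A square has two trans pairs of vertices; adjacent vertices are cis.
Working through the distinct placements yields 2 geometric isomers: NO2 cis; NO2 trans.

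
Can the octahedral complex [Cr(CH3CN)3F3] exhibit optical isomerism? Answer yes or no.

An octahedron has six vertices in three trans pairs; every non-trans pair is cis.
There are 2 geometric isomers: CH3CN mer; CH3CN fac.
Each arrangement has an internal mirror plane or centre of symmetry, so none is chiral.

no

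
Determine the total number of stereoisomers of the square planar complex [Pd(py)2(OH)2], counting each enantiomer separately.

A square has two trans pairs of vertices; adjacent vertices are cis.
The distinct arrangements are (2 in all): py cis; py trans.
Each arrangement has an internal mirror plane or centre of symmetry, so none is chiral.

2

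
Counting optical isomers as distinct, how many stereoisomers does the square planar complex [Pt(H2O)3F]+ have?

1

Only one geometric arrangement is possible.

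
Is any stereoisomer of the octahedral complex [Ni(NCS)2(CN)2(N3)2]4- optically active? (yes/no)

yes

An octahedron has six vertices in three trans pairs; every non-trans pair is cis.
Working through the distinct placements yields 5 geometric isomers: NCS trans, CN trans, N3 trans; NCS cis, CN trans, N3 cis; NCS trans, CN cis, N3 cis; NCS cis, CN cis, N3 cis (chiral); NCS cis, CN cis, N3 trans.
One of these lacks any improper symmetry element and so occurs as an enantiomeric pair, giving 5 + 1 = 6 stereoisomers in total.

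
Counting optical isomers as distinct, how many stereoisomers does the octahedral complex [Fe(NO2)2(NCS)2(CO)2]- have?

6

There are 5 geometric isomers: NO2 trans, NCS trans, CO trans; NO2 cis, NCS cis, CO trans; NO2 trans, NCS cis, CO cis; NO2 cis, NCS cis, CO cis (chiral); NO2 cis, NCS trans, CO cis.
One of these lacks any improper symmetry element and so occurs as an enantiomeric pair, giving 5 + 1 = 6 stereoisomers in total.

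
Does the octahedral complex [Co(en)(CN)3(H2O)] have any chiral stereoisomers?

no

The six octahedral sites form three mutually perpendicular trans pairs.
Each en is bidentate and must span two cis positions.
Systematic placement gives 2 geometric isomers: CN mer; CN fac.
Each arrangement has an internal mirror plane or centre of symmetry, so none is chiral.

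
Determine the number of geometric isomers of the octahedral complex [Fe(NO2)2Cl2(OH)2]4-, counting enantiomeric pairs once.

Working through the distinct placements yields 5 geometric isomers: NO2 trans, Cl trans, OH trans; NO2 cis, Cl trans, OH cis; NO2 cis, Cl cis, OH trans; NO2 cis, Cl cis, OH cis (chiral); NO2 trans, Cl cis, OH cis.

5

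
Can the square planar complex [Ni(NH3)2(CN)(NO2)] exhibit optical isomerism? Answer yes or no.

no

In a square planar complex each vertex has one trans partner and two cis neighbours.
Systematic placement gives 2 geometric isomers: NH3 cis; NH3 trans.
Each arrangement has an internal mirror plane or centre of symmetry, so none is chiral.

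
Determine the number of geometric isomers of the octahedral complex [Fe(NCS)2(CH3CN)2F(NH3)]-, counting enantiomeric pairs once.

In an octahedral complex each vertex has one trans partner and four cis neighbours.
Working through the distinct placements yields 6 geometric isomers: NCS cis, CH3CN trans; NCS trans, CH3CN trans; NCS cis, CH3CN cis (3 arrangements, 2 chiral); NCS trans, CH3CN cis.

6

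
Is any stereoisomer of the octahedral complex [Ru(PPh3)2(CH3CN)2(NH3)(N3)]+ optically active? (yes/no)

yes

An octahedron has six vertices in three trans pairs; every non-trans pair is cis.
The distinct arrangements are (6 in all): PPh3 trans, CH3CN trans; PPh3 cis, CH3CN trans; PPh3 trans, CH3CN cis; PPh3 cis, CH3CN cis (3 arrangements, 2 chiral).
Of these, 2 lack any improper symmetry element and so occur as enantiomeric pairs, giving 6 + 2 = 8 stereoisomers in total.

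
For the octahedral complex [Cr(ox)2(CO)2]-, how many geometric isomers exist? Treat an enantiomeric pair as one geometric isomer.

Each ox is bidentate and must span two cis positions.
There are 2 geometric isomers: CO trans; CO cis (chiral).

2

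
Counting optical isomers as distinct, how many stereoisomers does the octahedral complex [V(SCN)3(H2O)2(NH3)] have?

3

The distinct arrangements are (3 in all): SCN mer, H2O trans; SCN mer, H2O cis; SCN fac, H2O cis.
Each arrangement has an internal mirror plane or centre of symmetry, so none is chiral.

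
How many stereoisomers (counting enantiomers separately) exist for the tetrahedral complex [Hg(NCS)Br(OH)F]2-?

2

In a tetrahedral complex all four positions are equivalent and every pair of ligands is adjacent — there is no cis/trans distinction.
Only one geometric arrangement is possible; it has no improper symmetry element, so it exists as a pair of enantiomers (2 stereoisomers).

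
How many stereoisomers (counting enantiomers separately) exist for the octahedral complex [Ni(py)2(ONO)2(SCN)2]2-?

6

An octahedron has six vertices in three trans pairs; every non-trans pair is cis.
Systematic placement gives 5 geometric isomers: py trans, ONO trans, SCN trans; py cis, ONO trans, SCN cis; py trans, ONO cis, SCN cis; py cis, ONO cis, SCN cis (chiral); py cis, ONO cis, SCN trans.
One of these lacks any improper symmetry element and so occurs as an enantiomeric pair, giving 5 + 1 = 6 stereoisomers in total.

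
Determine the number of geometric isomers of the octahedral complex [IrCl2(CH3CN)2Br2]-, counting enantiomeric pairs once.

5

The six octahedral sites form three mutually perpendicular trans pairs.
Working through the distinct placements yields 5 geometric isomers: Cl trans, CH3CN trans, Br trans; Cl cis, CH3CN cis, Br trans; Cl trans, CH3CN cis, Br cis; Cl cis, CH3CN cis, Br cis (chiral); Cl cis, CH3CN trans, Br cis.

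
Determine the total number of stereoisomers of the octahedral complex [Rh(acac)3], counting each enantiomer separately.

2

In an octahedral complex each vertex has one trans partner and four cis neighbours.
Each acac is bidentate and must span two cis positions.
Only one geometric arrangement is possible; it has no improper symmetry element, so it exists as a pair of enantiomers (2 stereoisomers).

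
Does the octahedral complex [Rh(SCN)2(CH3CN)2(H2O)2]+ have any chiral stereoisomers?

In an octahedral complex each vertex has one trans partner and four cis neighbours.
The distinct arrangements are (5 in all): SCN trans, CH3CN trans, H2O trans; SCN cis, CH3CN trans, H2O cis; SCN trans, CH3CN cis, H2O cis; SCN cis, CH3CN cis, H2O cis (chiral); SCN cis, CH3CN cis, H2O trans.
One of these lacks any improper symmetry element and so occurs as an enantiomeric pair, giving 5 + 1 = 6 stereoisomers in total.

yes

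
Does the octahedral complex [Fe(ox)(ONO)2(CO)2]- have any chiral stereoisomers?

The six octahedral sites form three mutually perpendicular trans pairs.
Each ox is bidentate and must span two cis positions.
The distinct arrangements are (3 in all): ONO cis, CO trans; ONO cis, CO cis (chiral); ONO trans, CO cis.
One of these lacks any improper symmetry element and so occurs as an enantiomeric pair, giving 3 + 1 = 4 stereoisomers in total.

yes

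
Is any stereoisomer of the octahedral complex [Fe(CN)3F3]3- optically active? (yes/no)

no

In an octahedral complex each vertex has one trans partner and four cis neighbours.
The distinct arrangements are (2 in all): CN mer; CN fac.
Each arrangement has an internal mirror plane or centre of symmetry, so none is chiral.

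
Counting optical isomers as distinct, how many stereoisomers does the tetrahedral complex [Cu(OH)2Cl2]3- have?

1

In a tetrahedral complex all four positions are equivalent and every pair of ligands is adjacent — there is no cis/trans distinction.
Only one geometric arrangement is possible.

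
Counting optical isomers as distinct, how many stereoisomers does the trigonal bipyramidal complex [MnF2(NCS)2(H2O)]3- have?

6

Exhaustive case analysis gives 5 geometric isomers.
One of these lacks any improper symmetry element and so occurs as an enantiomeric pair, giving 5 + 1 = 6 stereoisomers in total.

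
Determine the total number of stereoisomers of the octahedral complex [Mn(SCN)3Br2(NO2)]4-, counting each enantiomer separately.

The six octahedral sites form three mutually perpendicular trans pairs.
Working through the distinct placements yields 3 geometric isomers: SCN mer, Br trans; SCN mer, Br cis; SCN fac, Br cis.
Each arrangement has an internal mirror plane or centre of symmetry, so none is chiral.

3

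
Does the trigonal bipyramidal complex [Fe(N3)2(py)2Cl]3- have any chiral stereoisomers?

Placing the ligands in turn and identifying arrangements related by rotation or reflection leaves 5 distinct geometric isomers.
One of these lacks any improper symmetry element and so occurs as an enantiomeric pair, giving 5 + 1 = 6 stereoisomers in total.

yes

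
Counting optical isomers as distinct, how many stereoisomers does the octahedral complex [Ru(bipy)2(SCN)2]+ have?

3

The six octahedral sites form three mutually perpendicular trans pairs.
Each bipy is bidentate and must span two cis positions.
Working through the distinct placements yields 2 geometric isomers: SCN trans; SCN cis (chiral).
One of these lacks any improper symmetry element and so occurs as an enantiomeric pair, giving 2 + 1 = 3 stereoisomers in total.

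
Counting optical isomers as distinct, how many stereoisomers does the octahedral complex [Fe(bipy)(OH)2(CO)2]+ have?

The six octahedral sites form three mutually perpendicular trans pairs.
Each bipy is bidentate and must span two cis positions.
Systematic placement gives 3 geometric isomers: OH cis, CO trans; OH cis, CO cis (chiral); OH trans, CO cis.
One of these lacks any improper symmetry element and so occurs as an enantiomeric pair, giving 3 + 1 = 4 stereoisomers in total.

4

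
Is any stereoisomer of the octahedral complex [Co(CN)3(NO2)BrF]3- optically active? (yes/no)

The six octahedral sites form three mutually perpendicular trans pairs.
There are 4 geometric isomers: CN mer (3 arrangements); CN fac (chiral).
One of these lacks any improper symmetry element and so occurs as an enantiomeric pair, giving 4 + 1 = 5 stereoisomers in total.

yes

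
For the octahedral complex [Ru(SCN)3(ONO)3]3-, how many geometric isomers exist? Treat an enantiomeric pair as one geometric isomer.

2

The six octahedral sites form three mutually perpendicular trans pairs.
Systematic placement gives 2 geometric isomers: SCN mer; SCN fac.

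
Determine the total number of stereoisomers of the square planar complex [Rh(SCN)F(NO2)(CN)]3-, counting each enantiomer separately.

3

In a square planar complex each vertex has one trans partner and two cis neighbours.
Working through the distinct placements yields 3 geometric isomers: (CN/NO2 trans, F/SCN trans); (CN/SCN trans, F/NO2 trans); (CN/F trans, NO2/SCN trans).
Each arrangement has an internal mirror plane or centre of symmetry, so none is chiral.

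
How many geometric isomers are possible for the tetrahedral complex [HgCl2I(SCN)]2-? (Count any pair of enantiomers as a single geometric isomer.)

In a tetrahedral complex all four positions are equivalent and every pair of ligands is adjacent — there is no cis/trans distinction.
Only one geometric arrangement is possible.

1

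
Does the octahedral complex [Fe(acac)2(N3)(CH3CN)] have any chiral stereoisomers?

An octahedron has six vertices in three trans pairs; every non-trans pair is cis.
Each acac is bidentate and must span two cis positions.
Working through the distinct placements yields 2 geometric isomers: N3 and CH3CN mutually trans; N3 and CH3CN mutually cis (chiral).
One of these lacks any improper symmetry element and so occurs as an enantiomeric pair, giving 2 + 1 = 3 stereoisomers in total.

yes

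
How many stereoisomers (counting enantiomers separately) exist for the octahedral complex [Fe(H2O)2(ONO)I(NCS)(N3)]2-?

An octahedron has six vertices in three trans pairs; every non-trans pair is cis.
Placing the ligands in turn and identifying arrangements related by rotation or reflection leaves 9 distinct geometric isomers.
Of these, 6 lack any improper symmetry element and so occur as enantiomeric pairs, giving 9 + 6 = 15 stereoisomers in total.

15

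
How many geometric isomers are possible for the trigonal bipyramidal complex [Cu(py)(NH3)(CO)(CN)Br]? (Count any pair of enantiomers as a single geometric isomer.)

Exhaustive case analysis gives 10 geometric isomers.

10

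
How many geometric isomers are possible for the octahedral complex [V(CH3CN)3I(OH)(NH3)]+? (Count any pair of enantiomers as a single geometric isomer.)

The six octahedral sites form three mutually perpendicular trans pairs.
Systematic placement gives 4 geometric isomers: CH3CN mer (3 arrangements); CH3CN fac (chiral).

4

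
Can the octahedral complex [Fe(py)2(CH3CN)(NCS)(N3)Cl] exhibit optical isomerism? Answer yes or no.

yes

In an octahedral complex each vertex has one trans partner and four cis neighbours.
Exhaustive case analysis gives 9 geometric isomers.
Of these, 6 lack any improper symmetry element and so occur as enantiomeric pairs, giving 9 + 6 = 15 stereoisomers in total.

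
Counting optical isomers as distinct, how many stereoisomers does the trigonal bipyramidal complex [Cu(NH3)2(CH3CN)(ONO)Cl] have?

In a trigonal bipyramid the two axial positions differ from the three equatorial ones.
Exhaustive case analysis gives 7 geometric isomers.
Of these, 3 lack any improper symmetry element and so occur as enantiomeric pairs, giving 7 + 3 = 10 stereoisomers in total.

10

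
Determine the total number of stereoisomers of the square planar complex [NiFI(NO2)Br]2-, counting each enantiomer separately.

3

In a square planar complex each vertex has one trans partner and two cis neighbours.
There are 3 geometric isomers: (Br/I trans, F/NO2 trans); (Br/NO2 trans, F/I trans); (Br/F trans, I/NO2 trans).
Each arrangement has an internal mirror plane or centre of symmetry, so none is chiral.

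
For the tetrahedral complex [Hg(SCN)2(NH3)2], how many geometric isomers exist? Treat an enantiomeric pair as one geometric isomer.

1

In a tetrahedral complex all four positions are equivalent and every pair of ligands is adjacent — there is no cis/trans distinction.
Only one geometric arrangement is possible.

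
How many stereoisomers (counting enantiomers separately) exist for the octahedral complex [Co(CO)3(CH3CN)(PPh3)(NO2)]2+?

In an octahedral complex each vertex has one trans partner and four cis neighbours.
There are 4 geometric isomers: CO mer (3 arrangements); CO fac (chiral).
One of these lacks any improper symmetry element and so occurs as an enantiomeric pair, giving 4 + 1 = 5 stereoisomers in total.

5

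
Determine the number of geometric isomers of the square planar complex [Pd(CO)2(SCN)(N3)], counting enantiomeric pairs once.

There are 2 geometric isomers: CO cis; CO trans.

2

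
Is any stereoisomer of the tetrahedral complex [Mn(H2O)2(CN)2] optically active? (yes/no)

All four vertices of a tetrahedron are equivalent and mutually adjacent, so cis/trans isomerism cannot arise.
Only one geometric arrangement is possible.

no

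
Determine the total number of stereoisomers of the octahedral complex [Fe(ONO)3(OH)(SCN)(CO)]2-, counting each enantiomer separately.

5

The six octahedral sites form three mutually perpendicular trans pairs.
Working through the distinct placements yields 4 geometric isomers: ONO mer (3 arrangements); ONO fac (chiral).
One of these lacks any improper symmetry element and so occurs as an enantiomeric pair, giving 4 + 1 = 5 stereoisomers in total.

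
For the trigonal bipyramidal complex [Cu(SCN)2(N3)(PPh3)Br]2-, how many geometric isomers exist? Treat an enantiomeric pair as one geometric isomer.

Placing the ligands in turn and identifying arrangements related by rotation or reflection leaves 7 distinct geometric isomers.

7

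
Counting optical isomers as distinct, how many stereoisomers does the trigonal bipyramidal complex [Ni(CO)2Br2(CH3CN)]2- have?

6

A trigonal bipyramid has two axial and three equatorial sites, which are chemically inequivalent.
Exhaustive case analysis gives 5 geometric isomers.
One of these lacks any improper symmetry element and so occurs as an enantiomeric pair, giving 5 + 1 = 6 stereoisomers in total.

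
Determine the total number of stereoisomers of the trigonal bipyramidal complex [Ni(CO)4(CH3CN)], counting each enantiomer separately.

In a trigonal bipyramid the two axial positions differ from the three equatorial ones.
Systematic placement gives 2 geometric isomers: CH3CN axial; CH3CN equatorial.
Each arrangement has an internal mirror plane or centre of symmetry, so none is chiral.

2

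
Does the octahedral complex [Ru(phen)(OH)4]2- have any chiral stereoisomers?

The six octahedral sites form three mutually perpendicular trans pairs.
Each phen is bidentate and must span two cis positions.
Only one geometric arrangement is possible.

no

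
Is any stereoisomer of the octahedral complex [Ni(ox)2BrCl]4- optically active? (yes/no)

yes

An octahedron has six vertices in three trans pairs; every non-trans pair is cis.
Each ox is bidentate and must span two cis positions.
There are 2 geometric isomers: Br and Cl mutually trans; Br and Cl mutually cis (chiral).
One of these lacks any improper symmetry element and so occurs as an enantiomeric pair, giving 2 + 1 = 3 stereoisomers in total.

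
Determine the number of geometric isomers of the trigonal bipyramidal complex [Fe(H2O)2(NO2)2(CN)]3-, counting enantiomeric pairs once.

5

Placing the ligands in turn and identifying arrangements related by rotation or reflection leaves 5 distinct geometric isomers.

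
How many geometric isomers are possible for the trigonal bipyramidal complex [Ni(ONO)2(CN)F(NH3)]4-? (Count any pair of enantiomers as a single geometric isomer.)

7

In a trigonal bipyramid the two axial positions differ from the three equatorial ones.
Exhaustive case analysis gives 7 geometric isomers.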